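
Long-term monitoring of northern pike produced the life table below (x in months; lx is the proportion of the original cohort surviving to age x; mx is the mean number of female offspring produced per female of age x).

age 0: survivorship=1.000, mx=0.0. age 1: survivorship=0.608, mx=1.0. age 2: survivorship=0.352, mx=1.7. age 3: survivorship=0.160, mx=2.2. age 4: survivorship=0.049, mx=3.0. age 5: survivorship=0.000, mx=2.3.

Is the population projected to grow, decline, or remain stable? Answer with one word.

growing

R0 = Σ lx·mx = 0 + 0.608 + 0.5984 + 0.352 + 0.147 + 0 = 1.7054
R0 > 1, so the population is growing.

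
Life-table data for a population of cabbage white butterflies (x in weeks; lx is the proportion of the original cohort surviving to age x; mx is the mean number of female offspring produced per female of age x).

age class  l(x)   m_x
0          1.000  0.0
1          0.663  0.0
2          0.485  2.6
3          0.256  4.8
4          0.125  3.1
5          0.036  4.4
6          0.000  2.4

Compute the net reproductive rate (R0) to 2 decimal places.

lx·mx by age: 0, 0, 1.261, 1.2288, 0.3875, 0.1584, 0
R0 = Σ lx·mx = 3.0357 → 3.04

3.04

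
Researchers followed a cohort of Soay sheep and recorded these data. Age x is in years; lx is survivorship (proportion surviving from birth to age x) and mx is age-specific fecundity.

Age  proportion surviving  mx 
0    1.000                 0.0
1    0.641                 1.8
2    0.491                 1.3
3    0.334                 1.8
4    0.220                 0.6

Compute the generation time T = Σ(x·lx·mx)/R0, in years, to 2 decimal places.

lx·mx: 0, 1.1538, 0.6383, 0.6012, 0.132 → R0 = 2.5253
x·lx·mx: 0, 1.1538, 1.2766, 1.8036, 0.528 → Σ = 4.762
T = 4.762 / 2.5253 = 1.885717… → 1.89

1.89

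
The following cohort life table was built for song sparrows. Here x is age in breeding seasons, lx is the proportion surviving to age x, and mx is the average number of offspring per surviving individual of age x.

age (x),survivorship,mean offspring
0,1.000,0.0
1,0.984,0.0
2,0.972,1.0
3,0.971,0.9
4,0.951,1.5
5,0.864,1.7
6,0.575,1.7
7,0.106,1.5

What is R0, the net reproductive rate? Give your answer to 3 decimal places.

lx·mx by age: 0, 0, 0.972, 0.8739, 1.4265, 1.4688, 0.9775, 0.159
R0 = Σ lx·mx = 5.8777 → 5.878

5.878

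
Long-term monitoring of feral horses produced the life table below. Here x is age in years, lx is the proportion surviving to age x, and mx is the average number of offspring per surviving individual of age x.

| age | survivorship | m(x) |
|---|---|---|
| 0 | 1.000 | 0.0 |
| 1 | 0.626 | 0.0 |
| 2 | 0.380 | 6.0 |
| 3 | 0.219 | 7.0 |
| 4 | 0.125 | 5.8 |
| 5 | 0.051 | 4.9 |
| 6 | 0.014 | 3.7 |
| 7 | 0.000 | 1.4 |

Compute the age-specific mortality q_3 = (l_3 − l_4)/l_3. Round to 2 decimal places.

q_3 = (l_3 − l_4) / l_3 = (0.219 − 0.125) / 0.219
     = 0.094 / 0.219 = 0.429224… → 0.43

0.43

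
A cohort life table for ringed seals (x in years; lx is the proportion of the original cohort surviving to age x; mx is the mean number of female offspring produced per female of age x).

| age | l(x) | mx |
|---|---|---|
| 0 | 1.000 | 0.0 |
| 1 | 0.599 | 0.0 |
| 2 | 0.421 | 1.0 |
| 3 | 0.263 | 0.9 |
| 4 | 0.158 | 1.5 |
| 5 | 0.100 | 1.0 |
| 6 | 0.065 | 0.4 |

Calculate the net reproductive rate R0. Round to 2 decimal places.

1.02

lx·mx by age: 0, 0, 0.421, 0.2367, 0.237, 0.1, 0.026
R0 = Σ lx·mx = 1.0207 → 1.02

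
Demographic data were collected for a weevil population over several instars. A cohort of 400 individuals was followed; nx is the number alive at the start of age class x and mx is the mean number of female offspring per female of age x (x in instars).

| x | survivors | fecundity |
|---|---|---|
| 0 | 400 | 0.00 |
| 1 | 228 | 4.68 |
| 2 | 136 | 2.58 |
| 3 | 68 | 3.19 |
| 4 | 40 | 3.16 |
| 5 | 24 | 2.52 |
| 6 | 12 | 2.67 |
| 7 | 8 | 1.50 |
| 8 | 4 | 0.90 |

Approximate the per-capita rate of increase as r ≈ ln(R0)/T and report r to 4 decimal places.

0.8159

lx = nx/n0 = nx/400: 1, 0.57, 0.34, 0.17, 0.1, 0.06, 0.03, 0.02, 0.01
R0 = Σ lx·mx = 0 + 2.6676 + 0.8772 + 0.5423 + 0.316 + 0.1512 + 0.0801 + 0.03 + 0.009 = 4.6734
Σ x·lx·mx = 8.8315; T = 8.8315/4.6734 = 1.88974…
r ≈ ln(R0)/T = ln(4.6734)/1.88974… = 0.815926… → 0.8159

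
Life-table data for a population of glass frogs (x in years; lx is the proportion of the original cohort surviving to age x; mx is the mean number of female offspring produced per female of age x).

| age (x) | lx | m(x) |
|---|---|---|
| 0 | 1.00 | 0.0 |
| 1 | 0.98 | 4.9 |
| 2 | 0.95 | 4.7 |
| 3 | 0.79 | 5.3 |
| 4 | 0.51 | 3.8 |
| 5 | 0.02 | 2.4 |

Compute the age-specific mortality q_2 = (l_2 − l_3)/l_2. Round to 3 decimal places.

q_2 = (l_2 − l_3) / l_2 = (0.95 − 0.79) / 0.95
     = 0.16 / 0.95 = 0.168421… → 0.168

0.168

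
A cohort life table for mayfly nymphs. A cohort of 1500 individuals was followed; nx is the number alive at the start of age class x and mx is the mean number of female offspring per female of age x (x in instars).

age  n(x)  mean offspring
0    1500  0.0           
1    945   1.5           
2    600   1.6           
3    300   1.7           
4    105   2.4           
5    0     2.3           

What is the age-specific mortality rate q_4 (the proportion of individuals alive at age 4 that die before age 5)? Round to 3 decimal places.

lx = nx/n0 = nx/1500: 1, 0.63, 0.4, 0.2, 0.07, 0
q_4 = (l_4 − l_5) / l_4 = (0.07 − 0) / 0.07
     = 0.07 / 0.07 = 1 → 1.000

1.000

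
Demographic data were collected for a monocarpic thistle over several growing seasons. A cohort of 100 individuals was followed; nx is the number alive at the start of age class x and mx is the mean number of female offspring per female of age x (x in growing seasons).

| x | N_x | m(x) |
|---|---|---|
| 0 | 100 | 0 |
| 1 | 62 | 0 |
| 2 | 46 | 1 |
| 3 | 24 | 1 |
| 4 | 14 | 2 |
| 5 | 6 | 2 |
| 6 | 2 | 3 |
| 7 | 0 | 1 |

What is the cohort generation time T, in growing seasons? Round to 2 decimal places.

3.21

lx = nx/n0 = nx/100: 1, 0.62, 0.46, 0.24, 0.14, 0.06, 0.02, 0
lx·mx: 0, 0, 0.46, 0.24, 0.28, 0.12, 0.06, 0 → R0 = 1.16
x·lx·mx: 0, 0, 0.92, 0.72, 1.12, 0.6, 0.36, 0 → Σ = 3.72
T = 3.72 / 1.16 = 3.206897… → 3.21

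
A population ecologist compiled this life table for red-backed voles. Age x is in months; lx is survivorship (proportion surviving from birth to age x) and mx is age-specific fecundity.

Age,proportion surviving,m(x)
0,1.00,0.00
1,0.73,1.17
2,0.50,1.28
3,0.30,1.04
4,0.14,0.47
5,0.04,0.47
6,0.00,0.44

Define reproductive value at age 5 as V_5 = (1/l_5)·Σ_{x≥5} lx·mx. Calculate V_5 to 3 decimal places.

0.470

lx·mx for x ≥ 5: 0.0188, 0 → sum = 0.0188
V_5 = 0.0188 / l_5 = 0.0188 / 0.04 = 0.47 → 0.470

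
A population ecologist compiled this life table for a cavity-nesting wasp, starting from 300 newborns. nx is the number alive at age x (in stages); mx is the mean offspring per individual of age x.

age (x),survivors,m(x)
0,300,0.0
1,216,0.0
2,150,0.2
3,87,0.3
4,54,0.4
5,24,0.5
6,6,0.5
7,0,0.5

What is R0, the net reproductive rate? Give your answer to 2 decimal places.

lx = nx/n0 = nx/300: 1, 0.72, 0.5, 0.29, 0.18, 0.08, 0.02, 0
lx·mx by age: 0, 0, 0.1, 0.087, 0.072, 0.04, 0.01, 0
R0 = Σ lx·mx = 0.309 → 0.31

0.31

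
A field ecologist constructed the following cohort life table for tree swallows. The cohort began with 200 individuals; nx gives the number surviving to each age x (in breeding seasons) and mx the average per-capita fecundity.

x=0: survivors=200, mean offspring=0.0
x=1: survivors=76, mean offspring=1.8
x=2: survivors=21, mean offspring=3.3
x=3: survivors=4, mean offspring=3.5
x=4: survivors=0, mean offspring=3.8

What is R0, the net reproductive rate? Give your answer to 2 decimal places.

lx = nx/n0 = nx/200: 1, 0.38, 0.105, 0.02, 0
lx·mx by age: 0, 0.684, 0.3465, 0.07, 0
R0 = Σ lx·mx = 1.1005 → 1.10

1.10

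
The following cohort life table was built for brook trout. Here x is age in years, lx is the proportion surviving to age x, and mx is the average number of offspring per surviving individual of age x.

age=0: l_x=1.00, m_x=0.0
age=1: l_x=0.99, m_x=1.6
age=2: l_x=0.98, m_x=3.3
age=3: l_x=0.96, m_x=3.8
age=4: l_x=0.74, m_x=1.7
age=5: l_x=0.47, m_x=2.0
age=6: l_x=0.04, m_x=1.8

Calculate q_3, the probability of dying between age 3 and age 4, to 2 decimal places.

q_3 = (l_3 − l_4) / l_3 = (0.96 − 0.74) / 0.96
     = 0.22 / 0.96 = 0.229167… → 0.23

0.23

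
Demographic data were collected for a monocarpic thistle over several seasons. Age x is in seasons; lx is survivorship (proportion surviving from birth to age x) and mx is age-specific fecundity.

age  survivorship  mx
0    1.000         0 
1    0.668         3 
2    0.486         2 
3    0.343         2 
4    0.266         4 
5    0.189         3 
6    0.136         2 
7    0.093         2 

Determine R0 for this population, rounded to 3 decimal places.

lx·mx by age: 0, 2.004, 0.972, 0.686, 1.064, 0.567, 0.272, 0.186
R0 = Σ lx·mx = 5.751 → 5.751

5.751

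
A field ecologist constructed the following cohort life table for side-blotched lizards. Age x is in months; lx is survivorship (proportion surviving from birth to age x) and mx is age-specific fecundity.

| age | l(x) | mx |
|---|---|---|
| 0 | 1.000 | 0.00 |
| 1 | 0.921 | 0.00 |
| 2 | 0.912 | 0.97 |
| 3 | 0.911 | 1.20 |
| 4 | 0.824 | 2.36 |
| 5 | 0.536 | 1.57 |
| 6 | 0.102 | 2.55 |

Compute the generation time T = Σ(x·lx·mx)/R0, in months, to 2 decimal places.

3.70

lx·mx: 0, 0, 0.88464, 1.0932, 1.94464, 0.84152, 0.2601 → R0 = 5.0241
x·lx·mx: 0, 0, 1.76928, 3.2796, 7.77856, 4.2076, 1.5606 → Σ = 18.59564
T = 18.59564 / 5.0241 = 3.701288… → 3.70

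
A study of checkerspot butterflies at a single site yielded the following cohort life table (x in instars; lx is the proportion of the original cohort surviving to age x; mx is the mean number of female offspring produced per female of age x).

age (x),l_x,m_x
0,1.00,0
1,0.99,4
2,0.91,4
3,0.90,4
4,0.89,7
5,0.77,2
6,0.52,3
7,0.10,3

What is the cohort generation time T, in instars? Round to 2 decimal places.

3.17

lx·mx: 0, 3.96, 3.64, 3.6, 6.23, 1.54, 1.56, 0.3 → R0 = 20.83
x·lx·mx: 0, 3.96, 7.28, 10.8, 24.92, 7.7, 9.36, 2.1 → Σ = 66.12
T = 66.12 / 20.83 = 3.174268… → 3.17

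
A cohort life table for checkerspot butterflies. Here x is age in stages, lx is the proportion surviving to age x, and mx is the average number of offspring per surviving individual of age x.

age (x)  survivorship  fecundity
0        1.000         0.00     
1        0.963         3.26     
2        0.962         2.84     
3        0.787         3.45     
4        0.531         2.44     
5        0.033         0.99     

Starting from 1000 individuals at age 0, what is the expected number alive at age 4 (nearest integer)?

Expected survivors = N0 · l_4 = 1000 × 0.531 = 531 → 531

531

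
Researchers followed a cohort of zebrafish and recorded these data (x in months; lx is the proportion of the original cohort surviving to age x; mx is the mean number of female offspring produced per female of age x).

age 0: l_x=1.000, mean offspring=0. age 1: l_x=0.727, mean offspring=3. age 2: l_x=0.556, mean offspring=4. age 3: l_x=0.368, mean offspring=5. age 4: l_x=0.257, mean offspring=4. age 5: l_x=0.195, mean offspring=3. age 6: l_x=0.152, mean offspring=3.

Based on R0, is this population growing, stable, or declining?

R0 = Σ lx·mx = 0 + 2.181 + 2.224 + 1.84 + 1.028 + 0.585 + 0.456 = 8.314
R0 > 1, so the population is growing.

growing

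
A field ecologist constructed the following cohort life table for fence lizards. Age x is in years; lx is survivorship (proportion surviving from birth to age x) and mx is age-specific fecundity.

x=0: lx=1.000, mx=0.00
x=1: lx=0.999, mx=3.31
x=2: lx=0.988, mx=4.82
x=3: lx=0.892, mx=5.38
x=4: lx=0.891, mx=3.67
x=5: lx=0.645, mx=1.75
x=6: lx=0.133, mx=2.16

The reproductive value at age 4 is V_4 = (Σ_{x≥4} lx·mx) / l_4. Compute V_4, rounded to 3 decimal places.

lx·mx for x ≥ 4: 3.26997, 1.12875, 0.28728 → sum = 4.686
V_4 = 4.686 / l_4 = 4.686 / 0.891 = 5.259259… → 5.259

5.259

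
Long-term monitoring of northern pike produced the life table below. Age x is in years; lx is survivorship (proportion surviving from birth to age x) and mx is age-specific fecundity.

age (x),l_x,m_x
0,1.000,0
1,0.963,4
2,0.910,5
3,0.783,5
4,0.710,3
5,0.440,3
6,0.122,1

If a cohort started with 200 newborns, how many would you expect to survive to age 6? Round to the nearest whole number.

24

Expected survivors = N0 · l_6 = 200 × 0.122 = 24.4 → 24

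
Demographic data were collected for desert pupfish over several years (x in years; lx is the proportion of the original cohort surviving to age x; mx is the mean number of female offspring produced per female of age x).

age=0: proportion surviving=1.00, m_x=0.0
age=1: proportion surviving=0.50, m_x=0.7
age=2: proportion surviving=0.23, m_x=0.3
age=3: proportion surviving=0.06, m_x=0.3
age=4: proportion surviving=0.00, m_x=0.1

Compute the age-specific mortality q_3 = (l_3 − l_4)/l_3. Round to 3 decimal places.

1.000

q_3 = (l_3 − l_4) / l_3 = (0.06 − 0) / 0.06
     = 0.06 / 0.06 = 1 → 1.000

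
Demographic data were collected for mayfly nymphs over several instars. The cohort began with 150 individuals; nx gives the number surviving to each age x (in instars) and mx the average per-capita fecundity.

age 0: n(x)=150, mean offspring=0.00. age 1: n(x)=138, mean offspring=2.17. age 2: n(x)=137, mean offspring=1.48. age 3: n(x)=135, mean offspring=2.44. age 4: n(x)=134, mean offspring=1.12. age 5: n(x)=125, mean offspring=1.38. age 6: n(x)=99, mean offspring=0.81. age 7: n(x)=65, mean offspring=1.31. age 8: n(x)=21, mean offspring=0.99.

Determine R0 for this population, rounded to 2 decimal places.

8.94

lx = nx/n0 = nx/150: 1, 0.92, 0.91333…, 0.9, 0.89333…, 0.83333…, 0.66, 0.43333…, 0.14
lx·mx by age: 0, 1.9964, 1.351733…, 2.196, 1.000533…, 1.15…, 0.5346, 0.567667…, 0.1386
R0 = Σ lx·mx = 8.935533… → 8.94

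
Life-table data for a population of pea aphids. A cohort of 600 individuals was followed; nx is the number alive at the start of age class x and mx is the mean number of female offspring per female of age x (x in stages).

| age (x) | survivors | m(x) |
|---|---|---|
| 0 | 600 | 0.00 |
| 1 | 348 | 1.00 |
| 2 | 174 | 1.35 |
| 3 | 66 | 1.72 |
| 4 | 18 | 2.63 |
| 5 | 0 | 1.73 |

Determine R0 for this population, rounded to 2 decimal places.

1.24

lx = nx/n0 = nx/600: 1, 0.58, 0.29, 0.11, 0.03, 0
lx·mx by age: 0, 0.58, 0.3915, 0.1892, 0.0789, 0
R0 = Σ lx·mx = 1.2396 → 1.24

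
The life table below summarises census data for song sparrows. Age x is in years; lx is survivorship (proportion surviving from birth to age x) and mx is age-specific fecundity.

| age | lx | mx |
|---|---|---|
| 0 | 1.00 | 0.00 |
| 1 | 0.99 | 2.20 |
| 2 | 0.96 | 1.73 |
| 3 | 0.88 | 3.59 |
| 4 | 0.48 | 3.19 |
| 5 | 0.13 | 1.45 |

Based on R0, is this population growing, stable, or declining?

growing

R0 = Σ lx·mx = 0 + 2.178 + 1.6608 + 3.1592 + 1.5312 + 0.1885 = 8.7177
R0 > 1, so the population is growing.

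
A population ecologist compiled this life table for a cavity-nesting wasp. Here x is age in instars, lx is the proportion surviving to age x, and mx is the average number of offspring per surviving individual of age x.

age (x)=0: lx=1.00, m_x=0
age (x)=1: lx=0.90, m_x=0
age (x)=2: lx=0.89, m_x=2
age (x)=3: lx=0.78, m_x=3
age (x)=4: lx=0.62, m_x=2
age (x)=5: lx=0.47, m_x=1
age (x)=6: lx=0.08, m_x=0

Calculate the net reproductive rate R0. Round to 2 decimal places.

lx·mx by age: 0, 0, 1.78, 2.34, 1.24, 0.47, 0
R0 = Σ lx·mx = 5.83 → 5.83

5.83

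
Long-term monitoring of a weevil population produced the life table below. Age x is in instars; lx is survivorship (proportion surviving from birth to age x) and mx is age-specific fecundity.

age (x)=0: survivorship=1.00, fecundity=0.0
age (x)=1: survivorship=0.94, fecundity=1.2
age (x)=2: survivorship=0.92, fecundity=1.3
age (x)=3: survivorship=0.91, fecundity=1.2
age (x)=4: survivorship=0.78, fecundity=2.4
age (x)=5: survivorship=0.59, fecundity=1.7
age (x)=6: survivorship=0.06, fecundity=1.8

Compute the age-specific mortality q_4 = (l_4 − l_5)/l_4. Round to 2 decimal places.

0.24

q_4 = (l_4 − l_5) / l_4 = (0.78 − 0.59) / 0.78
     = 0.19 / 0.78 = 0.24359… → 0.24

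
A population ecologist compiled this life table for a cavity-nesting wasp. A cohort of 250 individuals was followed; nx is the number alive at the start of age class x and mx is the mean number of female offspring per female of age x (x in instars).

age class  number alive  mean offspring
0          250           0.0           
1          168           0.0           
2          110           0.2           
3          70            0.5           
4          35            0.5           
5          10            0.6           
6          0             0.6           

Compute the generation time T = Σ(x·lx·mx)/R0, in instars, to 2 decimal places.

3.09

lx = nx/n0 = nx/250: 1, 0.672, 0.44, 0.28, 0.14, 0.04, 0
lx·mx: 0, 0, 0.088, 0.14, 0.07, 0.024, 0 → R0 = 0.322
x·lx·mx: 0, 0, 0.176, 0.42, 0.28, 0.12, 0 → Σ = 0.996
T = 0.996 / 0.322 = 3.093168… → 3.09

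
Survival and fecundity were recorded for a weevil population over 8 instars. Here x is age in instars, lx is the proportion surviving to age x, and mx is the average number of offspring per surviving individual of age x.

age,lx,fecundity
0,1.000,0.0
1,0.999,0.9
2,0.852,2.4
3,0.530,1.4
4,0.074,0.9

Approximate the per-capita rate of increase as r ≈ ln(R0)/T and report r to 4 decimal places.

0.6633

R0 = Σ lx·mx = 0 + 0.8991 + 2.0448 + 0.742 + 0.0666 = 3.7525
Σ x·lx·mx = 7.4811; T = 7.4811/3.7525 = 1.99363…
r ≈ ln(R0)/T = ln(3.7525)/1.99363… = 0.663324… → 0.6633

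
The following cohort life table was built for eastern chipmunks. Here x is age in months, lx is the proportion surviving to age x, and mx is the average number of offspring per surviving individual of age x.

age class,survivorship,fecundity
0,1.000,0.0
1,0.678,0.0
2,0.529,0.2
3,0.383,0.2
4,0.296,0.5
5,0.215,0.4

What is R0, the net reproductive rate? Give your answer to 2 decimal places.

lx·mx by age: 0, 0, 0.1058, 0.0766, 0.148, 0.086
R0 = Σ lx·mx = 0.4164 → 0.42

0.42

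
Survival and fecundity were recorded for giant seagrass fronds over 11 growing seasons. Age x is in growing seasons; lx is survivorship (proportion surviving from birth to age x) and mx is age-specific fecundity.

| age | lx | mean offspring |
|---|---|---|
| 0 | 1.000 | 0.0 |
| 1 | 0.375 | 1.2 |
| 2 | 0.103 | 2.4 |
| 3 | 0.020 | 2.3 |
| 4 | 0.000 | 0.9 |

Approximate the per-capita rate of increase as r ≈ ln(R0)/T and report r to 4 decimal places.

-0.2038

R0 = Σ lx·mx = 0 + 0.45 + 0.2472 + 0.046 + 0 = 0.7432
Σ x·lx·mx = 1.0824; T = 1.0824/0.7432 = 1.4564…
r ≈ ln(R0)/T = ln(0.7432)/1.4564… = -0.203783… → -0.2038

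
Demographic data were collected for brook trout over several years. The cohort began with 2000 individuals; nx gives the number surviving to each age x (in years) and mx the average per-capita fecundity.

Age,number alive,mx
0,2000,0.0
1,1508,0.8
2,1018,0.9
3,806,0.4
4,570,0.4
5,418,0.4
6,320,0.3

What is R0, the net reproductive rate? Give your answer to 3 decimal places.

1.468

lx = nx/n0 = nx/2000: 1, 0.754, 0.509, 0.403, 0.285, 0.209, 0.16
lx·mx by age: 0, 0.6032, 0.4581, 0.1612, 0.114, 0.0836, 0.048
R0 = Σ lx·mx = 1.4681 → 1.468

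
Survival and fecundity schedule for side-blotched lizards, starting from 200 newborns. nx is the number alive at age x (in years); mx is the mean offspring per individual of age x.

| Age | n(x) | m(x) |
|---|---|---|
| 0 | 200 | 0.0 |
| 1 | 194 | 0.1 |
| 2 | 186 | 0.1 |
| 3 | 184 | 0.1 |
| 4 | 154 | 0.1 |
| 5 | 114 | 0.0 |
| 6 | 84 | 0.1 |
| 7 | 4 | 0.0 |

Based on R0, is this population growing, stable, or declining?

declining

lx = nx/n0 = nx/200: 1, 0.97, 0.93, 0.92, 0.77, 0.57, 0.42, 0.02
R0 = Σ lx·mx = 0 + 0.097 + 0.093 + 0.092 + 0.077 + 0 + 0.042 + 0 = 0.401
R0 < 1, so the population is declining.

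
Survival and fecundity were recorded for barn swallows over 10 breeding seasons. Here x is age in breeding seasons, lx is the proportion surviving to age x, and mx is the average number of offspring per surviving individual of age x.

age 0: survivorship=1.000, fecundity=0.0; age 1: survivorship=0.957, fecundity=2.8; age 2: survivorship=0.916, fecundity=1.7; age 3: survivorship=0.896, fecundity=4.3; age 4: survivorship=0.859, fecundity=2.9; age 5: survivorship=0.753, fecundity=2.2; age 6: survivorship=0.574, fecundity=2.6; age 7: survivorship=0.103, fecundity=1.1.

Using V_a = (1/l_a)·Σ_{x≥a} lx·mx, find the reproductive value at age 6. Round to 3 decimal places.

lx·mx for x ≥ 6: 1.4924, 0.1133 → sum = 1.6057
V_6 = 1.6057 / l_6 = 1.6057 / 0.574 = 2.797387… → 2.797

2.797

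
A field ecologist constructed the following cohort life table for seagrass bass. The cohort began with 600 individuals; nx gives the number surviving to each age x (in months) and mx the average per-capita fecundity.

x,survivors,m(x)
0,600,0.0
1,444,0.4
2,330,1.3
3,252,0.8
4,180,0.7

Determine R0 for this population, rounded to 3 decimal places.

1.557

lx = nx/n0 = nx/600: 1, 0.74, 0.55, 0.42, 0.3
lx·mx by age: 0, 0.296, 0.715, 0.336, 0.21
R0 = Σ lx·mx = 1.557 → 1.557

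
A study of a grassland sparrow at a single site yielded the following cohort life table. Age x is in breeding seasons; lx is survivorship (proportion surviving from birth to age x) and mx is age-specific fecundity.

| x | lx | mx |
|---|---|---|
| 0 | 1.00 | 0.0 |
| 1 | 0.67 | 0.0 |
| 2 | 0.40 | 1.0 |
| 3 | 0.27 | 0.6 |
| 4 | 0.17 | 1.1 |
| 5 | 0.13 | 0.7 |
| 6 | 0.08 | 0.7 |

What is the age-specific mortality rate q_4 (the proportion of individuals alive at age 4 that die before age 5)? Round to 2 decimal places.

0.24

q_4 = (l_4 − l_5) / l_4 = (0.17 − 0.13) / 0.17
     = 0.04 / 0.17 = 0.235294… → 0.24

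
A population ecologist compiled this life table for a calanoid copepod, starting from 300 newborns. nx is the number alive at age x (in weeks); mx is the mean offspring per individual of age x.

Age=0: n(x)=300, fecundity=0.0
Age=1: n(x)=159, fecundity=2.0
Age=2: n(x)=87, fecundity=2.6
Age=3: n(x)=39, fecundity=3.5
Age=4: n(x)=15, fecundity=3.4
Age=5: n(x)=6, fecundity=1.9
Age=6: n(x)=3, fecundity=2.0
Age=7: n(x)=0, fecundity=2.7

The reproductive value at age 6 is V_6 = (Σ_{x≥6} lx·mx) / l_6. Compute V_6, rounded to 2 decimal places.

lx = nx/n0 = nx/300: 1, 0.53, 0.29, 0.13, 0.05, 0.02, 0.01, 0
lx·mx for x ≥ 6: 0.02, 0 → sum = 0.02
V_6 = 0.02 / l_6 = 0.02 / 0.01 = 2 → 2.00

2.00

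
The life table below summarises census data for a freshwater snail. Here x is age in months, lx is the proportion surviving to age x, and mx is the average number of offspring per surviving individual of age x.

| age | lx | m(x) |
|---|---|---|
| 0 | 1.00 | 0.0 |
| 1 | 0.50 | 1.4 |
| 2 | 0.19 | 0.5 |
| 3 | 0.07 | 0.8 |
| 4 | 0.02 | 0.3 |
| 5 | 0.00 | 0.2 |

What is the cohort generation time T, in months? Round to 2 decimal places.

1.26

lx·mx: 0, 0.7, 0.095, 0.056, 0.006, 0 → R0 = 0.857
x·lx·mx: 0, 0.7, 0.19, 0.168, 0.024, 0 → Σ = 1.082
T = 1.082 / 0.857 = 1.262544… → 1.26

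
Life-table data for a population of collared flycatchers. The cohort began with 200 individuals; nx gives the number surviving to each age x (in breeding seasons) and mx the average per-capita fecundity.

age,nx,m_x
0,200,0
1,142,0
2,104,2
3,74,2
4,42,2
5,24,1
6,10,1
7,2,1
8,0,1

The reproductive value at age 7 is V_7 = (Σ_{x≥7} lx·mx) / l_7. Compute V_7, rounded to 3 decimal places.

1.000

lx = nx/n0 = nx/200: 1, 0.71, 0.52, 0.37, 0.21, 0.12, 0.05, 0.01, 0
lx·mx for x ≥ 7: 0.01, 0 → sum = 0.01
V_7 = 0.01 / l_7 = 0.01 / 0.01 = 1 → 1.000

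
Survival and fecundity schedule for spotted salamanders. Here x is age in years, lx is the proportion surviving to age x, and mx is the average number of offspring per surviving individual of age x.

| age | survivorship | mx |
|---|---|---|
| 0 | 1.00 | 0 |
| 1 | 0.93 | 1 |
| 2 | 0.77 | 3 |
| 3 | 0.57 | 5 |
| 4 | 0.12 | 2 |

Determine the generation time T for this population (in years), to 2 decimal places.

lx·mx: 0, 0.93, 2.31, 2.85, 0.24 → R0 = 6.33
x·lx·mx: 0, 0.93, 4.62, 8.55, 0.96 → Σ = 15.06
T = 15.06 / 6.33 = 2.379147… → 2.38

2.38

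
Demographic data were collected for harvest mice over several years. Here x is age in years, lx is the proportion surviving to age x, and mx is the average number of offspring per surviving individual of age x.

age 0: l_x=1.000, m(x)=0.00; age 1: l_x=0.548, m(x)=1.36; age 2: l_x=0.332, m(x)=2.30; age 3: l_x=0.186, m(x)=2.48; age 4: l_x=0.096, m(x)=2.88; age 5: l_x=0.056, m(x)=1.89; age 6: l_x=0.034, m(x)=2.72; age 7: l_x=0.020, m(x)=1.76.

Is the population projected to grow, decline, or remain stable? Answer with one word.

growing

R0 = Σ lx·mx = 0 + 0.74528 + 0.7636 + 0.46128 + 0.27648 + 0.10584 + 0.09248 + 0.0352 = 2.48016
R0 > 1, so the population is growing.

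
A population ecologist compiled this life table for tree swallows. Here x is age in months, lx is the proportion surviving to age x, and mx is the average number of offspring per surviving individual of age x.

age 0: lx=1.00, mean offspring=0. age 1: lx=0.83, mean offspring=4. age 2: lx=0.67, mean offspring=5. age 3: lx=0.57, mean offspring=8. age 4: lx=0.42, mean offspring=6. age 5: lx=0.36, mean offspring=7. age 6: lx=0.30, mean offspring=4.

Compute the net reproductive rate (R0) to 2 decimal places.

17.47

lx·mx by age: 0, 3.32, 3.35, 4.56, 2.52, 2.52, 1.2
R0 = Σ lx·mx = 17.47 → 17.47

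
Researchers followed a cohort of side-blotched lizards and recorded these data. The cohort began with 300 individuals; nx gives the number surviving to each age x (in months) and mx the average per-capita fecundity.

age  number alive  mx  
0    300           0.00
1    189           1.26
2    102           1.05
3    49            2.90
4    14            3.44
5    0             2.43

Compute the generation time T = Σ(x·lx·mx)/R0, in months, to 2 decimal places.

lx = nx/n0 = nx/300: 1, 0.63, 0.34, 0.16333…, 0.04667…, 0
lx·mx: 0, 0.7938, 0.357, 0.473667…, 0.160533…, 0 → R0 = 1.785…
x·lx·mx: 0, 0.7938, 0.714, 1.421…, 0.642133…, 0 → Σ = 3.570933…
T = 3.570933… / 1.785… = 2.000523… → 2.00

2.00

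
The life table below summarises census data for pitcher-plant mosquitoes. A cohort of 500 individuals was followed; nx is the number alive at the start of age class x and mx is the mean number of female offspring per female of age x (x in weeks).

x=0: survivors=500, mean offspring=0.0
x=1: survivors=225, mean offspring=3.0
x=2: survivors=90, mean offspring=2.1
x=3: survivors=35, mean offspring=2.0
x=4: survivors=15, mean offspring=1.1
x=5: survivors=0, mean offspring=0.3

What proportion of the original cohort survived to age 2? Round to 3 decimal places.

l_2 = n_2/n_0 = 90/500 = 0.18 → 0.180

0.180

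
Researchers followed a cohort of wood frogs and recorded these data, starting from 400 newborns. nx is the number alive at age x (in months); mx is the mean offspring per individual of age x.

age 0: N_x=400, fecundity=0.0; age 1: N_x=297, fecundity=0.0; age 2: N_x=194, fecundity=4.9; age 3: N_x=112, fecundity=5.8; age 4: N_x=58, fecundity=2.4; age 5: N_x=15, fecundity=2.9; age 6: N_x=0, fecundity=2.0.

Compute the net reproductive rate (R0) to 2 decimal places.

lx = nx/n0 = nx/400: 1, 0.7425, 0.485, 0.28, 0.145, 0.0375, 0
lx·mx by age: 0, 0, 2.3765, 1.624, 0.348, 0.10875, 0
R0 = Σ lx·mx = 4.45725 → 4.46

4.46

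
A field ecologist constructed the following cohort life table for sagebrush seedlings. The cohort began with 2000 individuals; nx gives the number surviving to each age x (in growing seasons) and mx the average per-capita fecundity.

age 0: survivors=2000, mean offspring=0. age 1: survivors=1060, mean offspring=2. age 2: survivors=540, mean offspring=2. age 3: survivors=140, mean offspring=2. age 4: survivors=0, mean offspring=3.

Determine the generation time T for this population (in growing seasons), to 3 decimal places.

1.471

lx = nx/n0 = nx/2000: 1, 0.53, 0.27, 0.07, 0
lx·mx: 0, 1.06, 0.54, 0.14, 0 → R0 = 1.74
x·lx·mx: 0, 1.06, 1.08, 0.42, 0 → Σ = 2.56
T = 2.56 / 1.74 = 1.471264… → 1.471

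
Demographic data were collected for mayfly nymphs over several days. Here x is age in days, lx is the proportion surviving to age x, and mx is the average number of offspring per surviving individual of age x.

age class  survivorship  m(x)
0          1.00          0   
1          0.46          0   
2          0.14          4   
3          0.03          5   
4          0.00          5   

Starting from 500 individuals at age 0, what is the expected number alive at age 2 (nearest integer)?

70

Expected survivors = N0 · l_2 = 500 × 0.14 = 70 → 70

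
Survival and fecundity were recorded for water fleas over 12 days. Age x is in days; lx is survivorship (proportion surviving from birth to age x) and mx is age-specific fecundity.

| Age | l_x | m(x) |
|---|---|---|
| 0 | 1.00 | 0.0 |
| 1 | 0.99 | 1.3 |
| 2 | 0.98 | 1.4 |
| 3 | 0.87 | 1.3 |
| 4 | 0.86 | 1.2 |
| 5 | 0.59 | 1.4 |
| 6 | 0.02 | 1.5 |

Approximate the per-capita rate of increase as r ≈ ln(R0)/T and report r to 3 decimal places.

R0 = Σ lx·mx = 0 + 1.287 + 1.372 + 1.131 + 1.032 + 0.826 + 0.03 = 5.678
Σ x·lx·mx = 15.862; T = 15.862/5.678 = 2.79359…
r ≈ ln(R0)/T = ln(5.678)/2.79359… = 0.62164… → 0.622

0.622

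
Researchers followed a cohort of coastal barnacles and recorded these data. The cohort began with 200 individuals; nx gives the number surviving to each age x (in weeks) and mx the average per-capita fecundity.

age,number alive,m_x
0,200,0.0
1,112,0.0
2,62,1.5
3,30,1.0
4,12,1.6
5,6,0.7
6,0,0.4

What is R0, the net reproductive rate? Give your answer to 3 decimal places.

0.732

lx = nx/n0 = nx/200: 1, 0.56, 0.31, 0.15, 0.06, 0.03, 0
lx·mx by age: 0, 0, 0.465, 0.15, 0.096, 0.021, 0
R0 = Σ lx·mx = 0.732 → 0.732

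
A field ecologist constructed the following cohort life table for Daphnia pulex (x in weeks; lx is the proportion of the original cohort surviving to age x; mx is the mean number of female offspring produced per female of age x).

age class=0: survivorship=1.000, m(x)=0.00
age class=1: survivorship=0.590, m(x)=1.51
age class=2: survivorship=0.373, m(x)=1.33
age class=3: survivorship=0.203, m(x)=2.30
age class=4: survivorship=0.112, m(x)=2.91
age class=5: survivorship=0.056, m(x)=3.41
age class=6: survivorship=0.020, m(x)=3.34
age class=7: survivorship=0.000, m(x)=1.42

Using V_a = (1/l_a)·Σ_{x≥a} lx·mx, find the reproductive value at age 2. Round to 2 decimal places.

lx·mx for x ≥ 2: 0.49609, 0.4669, 0.32592, 0.19096, 0.0668, 0 → sum = 1.54667
V_2 = 1.54667 / l_2 = 1.54667 / 0.373 = 4.146568… → 4.15

4.15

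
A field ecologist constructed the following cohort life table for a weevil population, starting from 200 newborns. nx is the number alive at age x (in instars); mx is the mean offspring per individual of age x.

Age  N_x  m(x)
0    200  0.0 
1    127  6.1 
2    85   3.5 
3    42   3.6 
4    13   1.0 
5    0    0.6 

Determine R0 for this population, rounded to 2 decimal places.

6.18

lx = nx/n0 = nx/200: 1, 0.635, 0.425, 0.21, 0.065, 0
lx·mx by age: 0, 3.8735, 1.4875, 0.756, 0.065, 0
R0 = Σ lx·mx = 6.182 → 6.18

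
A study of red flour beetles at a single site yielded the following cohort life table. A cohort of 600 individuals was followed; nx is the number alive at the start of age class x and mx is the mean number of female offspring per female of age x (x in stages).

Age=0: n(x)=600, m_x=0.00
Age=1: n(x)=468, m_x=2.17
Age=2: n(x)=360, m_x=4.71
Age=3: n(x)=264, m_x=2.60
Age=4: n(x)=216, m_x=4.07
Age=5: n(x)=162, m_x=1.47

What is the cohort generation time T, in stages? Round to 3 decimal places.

2.475

lx = nx/n0 = nx/600: 1, 0.78, 0.6, 0.44, 0.36, 0.27
lx·mx: 0, 1.6926, 2.826, 1.144, 1.4652, 0.3969 → R0 = 7.5247
x·lx·mx: 0, 1.6926, 5.652, 3.432, 5.8608, 1.9845 → Σ = 18.6219
T = 18.6219 / 7.5247 = 2.47477… → 2.475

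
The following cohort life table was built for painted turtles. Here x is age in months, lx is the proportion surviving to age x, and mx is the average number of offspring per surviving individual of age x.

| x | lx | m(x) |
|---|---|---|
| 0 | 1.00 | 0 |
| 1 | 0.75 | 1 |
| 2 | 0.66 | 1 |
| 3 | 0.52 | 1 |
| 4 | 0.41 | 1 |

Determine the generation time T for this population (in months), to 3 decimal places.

2.252

lx·mx: 0, 0.75, 0.66, 0.52, 0.41 → R0 = 2.34
x·lx·mx: 0, 0.75, 1.32, 1.56, 1.64 → Σ = 5.27
T = 5.27 / 2.34 = 2.252137… → 2.252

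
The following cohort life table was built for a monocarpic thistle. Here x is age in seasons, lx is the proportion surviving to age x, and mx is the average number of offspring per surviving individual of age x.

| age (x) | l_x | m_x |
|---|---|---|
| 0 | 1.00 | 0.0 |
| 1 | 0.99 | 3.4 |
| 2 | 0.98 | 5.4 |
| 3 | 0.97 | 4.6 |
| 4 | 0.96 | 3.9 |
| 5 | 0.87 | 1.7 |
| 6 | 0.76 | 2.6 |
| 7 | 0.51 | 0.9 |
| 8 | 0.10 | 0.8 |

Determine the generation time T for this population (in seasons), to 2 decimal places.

lx·mx: 0, 3.366, 5.292, 4.462, 3.744, 1.479, 1.976, 0.459, 0.08 → R0 = 20.858
x·lx·mx: 0, 3.366, 10.584, 13.386, 14.976, 7.395, 11.856, 3.213, 0.64 → Σ = 65.416
T = 65.416 / 20.858 = 3.136255… → 3.14

3.14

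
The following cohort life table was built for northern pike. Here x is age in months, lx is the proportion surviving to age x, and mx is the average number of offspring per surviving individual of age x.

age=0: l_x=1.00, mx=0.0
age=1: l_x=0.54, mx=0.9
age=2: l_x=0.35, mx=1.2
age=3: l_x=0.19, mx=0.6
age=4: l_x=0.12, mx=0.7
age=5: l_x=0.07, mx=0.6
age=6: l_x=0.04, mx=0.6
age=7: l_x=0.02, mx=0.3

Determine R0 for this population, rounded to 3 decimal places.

1.176

lx·mx by age: 0, 0.486, 0.42, 0.114, 0.084, 0.042, 0.024, 0.006
R0 = Σ lx·mx = 1.176 → 1.176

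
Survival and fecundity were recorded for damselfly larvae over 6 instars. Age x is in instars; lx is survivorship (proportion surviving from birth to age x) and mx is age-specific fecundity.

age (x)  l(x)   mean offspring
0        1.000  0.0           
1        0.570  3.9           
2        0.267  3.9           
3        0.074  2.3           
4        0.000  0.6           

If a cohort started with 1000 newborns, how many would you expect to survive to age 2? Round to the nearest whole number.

Expected survivors = N0 · l_2 = 1000 × 0.267 = 267 → 267

267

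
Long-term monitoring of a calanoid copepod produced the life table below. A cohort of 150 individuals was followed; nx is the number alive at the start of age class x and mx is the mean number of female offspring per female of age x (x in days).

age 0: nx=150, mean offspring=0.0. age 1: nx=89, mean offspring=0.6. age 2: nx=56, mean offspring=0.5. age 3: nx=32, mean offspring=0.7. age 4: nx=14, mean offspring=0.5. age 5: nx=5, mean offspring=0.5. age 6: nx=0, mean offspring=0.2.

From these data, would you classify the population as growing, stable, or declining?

declining

lx = nx/n0 = nx/150: 1, 0.59333…, 0.37333…, 0.21333…, 0.09333…, 0.03333…, 0
R0 = Σ lx·mx = 0 + 0.356… + 0.186667… + 0.149333… + 0.046667… + 0.016667… + 0 = 0.755333…
R0 < 1, so the population is declining.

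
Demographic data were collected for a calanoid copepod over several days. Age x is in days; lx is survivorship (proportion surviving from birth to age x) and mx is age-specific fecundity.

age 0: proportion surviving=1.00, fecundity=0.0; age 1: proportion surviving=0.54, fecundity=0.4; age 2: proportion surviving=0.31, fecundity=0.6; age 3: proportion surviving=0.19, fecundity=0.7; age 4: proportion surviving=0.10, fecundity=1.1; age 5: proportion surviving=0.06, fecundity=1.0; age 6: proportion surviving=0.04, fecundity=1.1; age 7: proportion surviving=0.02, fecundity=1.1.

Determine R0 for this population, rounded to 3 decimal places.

0.771

lx·mx by age: 0, 0.216, 0.186, 0.133, 0.11, 0.06, 0.044, 0.022
R0 = Σ lx·mx = 0.771 → 0.771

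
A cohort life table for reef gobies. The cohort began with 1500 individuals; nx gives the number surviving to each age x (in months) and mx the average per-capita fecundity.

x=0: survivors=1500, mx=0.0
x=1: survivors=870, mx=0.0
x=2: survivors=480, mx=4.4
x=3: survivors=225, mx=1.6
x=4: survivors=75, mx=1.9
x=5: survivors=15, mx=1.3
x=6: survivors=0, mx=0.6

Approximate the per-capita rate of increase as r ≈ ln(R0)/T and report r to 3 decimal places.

0.248

lx = nx/n0 = nx/1500: 1, 0.58, 0.32, 0.15, 0.05, 0.01, 0
R0 = Σ lx·mx = 0 + 0 + 1.408 + 0.24 + 0.095 + 0.013 + 0 = 1.756
Σ x·lx·mx = 3.981; T = 3.981/1.756 = 2.26708…
r ≈ ln(R0)/T = ln(1.756)/2.26708… = 0.24835… → 0.248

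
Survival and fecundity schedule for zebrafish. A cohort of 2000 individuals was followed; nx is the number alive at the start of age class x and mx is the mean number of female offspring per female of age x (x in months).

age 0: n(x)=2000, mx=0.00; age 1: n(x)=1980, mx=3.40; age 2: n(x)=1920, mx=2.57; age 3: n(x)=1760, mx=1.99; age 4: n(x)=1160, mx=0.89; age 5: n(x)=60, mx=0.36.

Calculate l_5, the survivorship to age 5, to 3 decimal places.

l_5 = n_5/n_0 = 60/2000 = 0.03 → 0.030

0.030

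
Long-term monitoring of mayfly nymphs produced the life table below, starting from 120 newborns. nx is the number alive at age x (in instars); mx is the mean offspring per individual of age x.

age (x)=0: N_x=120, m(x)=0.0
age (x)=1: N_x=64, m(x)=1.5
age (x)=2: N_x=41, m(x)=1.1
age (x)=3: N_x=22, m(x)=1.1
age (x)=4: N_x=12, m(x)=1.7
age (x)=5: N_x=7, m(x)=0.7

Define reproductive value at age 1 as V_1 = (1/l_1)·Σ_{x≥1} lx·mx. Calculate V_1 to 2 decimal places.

2.98

lx = nx/n0 = nx/120: 1, 0.53333…, 0.34167…, 0.18333…, 0.1, 0.05833…
lx·mx for x ≥ 1: 0.8…, 0.375833…, 0.201667…, 0.17, 0.040833… → sum = 1.588333…
V_1 = 1.588333… / l_1 = 1.588333… / 0.533333… = 2.978125… → 2.98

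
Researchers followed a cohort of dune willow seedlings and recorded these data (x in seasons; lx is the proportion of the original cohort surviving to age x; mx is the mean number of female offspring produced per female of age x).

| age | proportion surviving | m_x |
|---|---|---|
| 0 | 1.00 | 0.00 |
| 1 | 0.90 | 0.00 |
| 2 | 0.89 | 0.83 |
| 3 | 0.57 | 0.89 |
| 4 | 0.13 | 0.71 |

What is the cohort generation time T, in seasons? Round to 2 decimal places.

lx·mx: 0, 0, 0.7387, 0.5073, 0.0923 → R0 = 1.3383
x·lx·mx: 0, 0, 1.4774, 1.5219, 0.3692 → Σ = 3.3685
T = 3.3685 / 1.3383 = 2.516999… → 2.52

2.52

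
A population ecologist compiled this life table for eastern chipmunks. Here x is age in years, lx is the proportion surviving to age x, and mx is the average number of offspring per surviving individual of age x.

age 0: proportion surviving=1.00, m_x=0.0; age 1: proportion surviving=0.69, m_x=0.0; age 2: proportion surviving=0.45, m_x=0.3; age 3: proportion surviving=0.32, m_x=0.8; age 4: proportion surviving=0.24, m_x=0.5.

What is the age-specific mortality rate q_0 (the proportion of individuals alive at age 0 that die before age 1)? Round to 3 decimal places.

0.310

q_0 = (l_0 − l_1) / l_0 = (1 − 0.69) / 1
     = 0.31 / 1 = 0.31 → 0.310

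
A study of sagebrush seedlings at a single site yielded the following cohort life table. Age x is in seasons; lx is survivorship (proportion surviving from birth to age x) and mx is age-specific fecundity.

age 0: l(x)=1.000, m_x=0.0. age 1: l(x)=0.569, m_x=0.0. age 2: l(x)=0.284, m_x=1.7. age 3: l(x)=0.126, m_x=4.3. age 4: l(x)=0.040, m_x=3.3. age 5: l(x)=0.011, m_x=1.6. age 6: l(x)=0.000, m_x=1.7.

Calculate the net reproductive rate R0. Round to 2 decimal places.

1.17

lx·mx by age: 0, 0, 0.4828, 0.5418, 0.132, 0.0176, 0
R0 = Σ lx·mx = 1.1742 → 1.17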